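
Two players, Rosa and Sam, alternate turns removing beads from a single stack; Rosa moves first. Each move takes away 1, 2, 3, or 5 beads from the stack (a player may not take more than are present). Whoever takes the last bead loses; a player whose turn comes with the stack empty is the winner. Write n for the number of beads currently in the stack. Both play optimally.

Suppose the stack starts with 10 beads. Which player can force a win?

Use the standard recursion: the mover wins at a terminal position; elsewhere, the mover wins exactly when some move hands the opponent an L position.
n=0: no move; the opponent has just taken the last bead and therefore loses → W
n=1: the only move is to 0(W), a W ⇒ L
n=2: can move to 1, which is L ⇒ W
n=3: can move to 1, which is L ⇒ W
n=4: can move to 1, which is L ⇒ W
n=5: moves to 4(W), 3(W), 2(W), 0(W); every one is W ⇒ L
n=6: can move to 5, which is L ⇒ W
n=7: can move to 5, which is L ⇒ W
n=8: can move to 5, which is L ⇒ W
n=9: moves to 8(W), 7(W), 6(W), 4(W); every one is W ⇒ L
n=10: can move to 9, which is L ⇒ W
From 10 Rosa can remove 1, leaving 9, reaching an L position.

Rosa wins.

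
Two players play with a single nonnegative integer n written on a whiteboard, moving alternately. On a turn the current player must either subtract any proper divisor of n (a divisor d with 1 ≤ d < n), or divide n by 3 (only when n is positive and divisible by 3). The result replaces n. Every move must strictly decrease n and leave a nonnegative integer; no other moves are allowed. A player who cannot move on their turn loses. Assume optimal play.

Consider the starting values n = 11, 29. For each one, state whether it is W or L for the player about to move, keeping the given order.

Work bottom-up. With no move the player to move loses. Otherwise the position is W if at least one move leads to an L position for the opponent, and L if every move leads to a W.
n=0: no move → L
n=1: no move → L
n=2: W (go to 1, an L position)
n=3: W (go to 1, an L position)
n=4: L (options 2(W), 3(W) are all W)
n=5: W (go to 4, an L position)
n=6: W (go to 4, an L position)
n=7: L (sole option 6(W) is W)
n=8: W (go to 4, an L position)
n=9: L (options 3(W), 6(W), 8(W) are all W)
n=10: W (go to 9, an L position)
n=11: L (sole option 10(W) is W)
n=12: W (go to 4, an L position)
n=13: L (sole option 12(W) is W)
n=14: W (go to 7, an L position)
n=15: L (options 5(W), 10(W), 12(W), 14(W) are all W)
n=16: W (go to 15, an L position)
n=17: L (sole option 16(W) is W)
n=18: W (go to 9, an L position)
n=19: L (sole option 18(W) is W)
n=20: W (go to 15, an L position)
n=21: W (go to 7, an L position)
n=22: W (go to 11, an L position)
n=23: L (sole option 22(W) is W)
n=24: W (go to 23, an L position)
n=25: L (options 20(W), 24(W) are all W)
n=26: W (go to 13, an L position)
n=27: W (go to 9, an L position)
n=28: L (options 14(W), 21(W), 24(W), 26(W), 27(W) are all W)
n=29: W (go to 28, an L position)

11: L, 29: W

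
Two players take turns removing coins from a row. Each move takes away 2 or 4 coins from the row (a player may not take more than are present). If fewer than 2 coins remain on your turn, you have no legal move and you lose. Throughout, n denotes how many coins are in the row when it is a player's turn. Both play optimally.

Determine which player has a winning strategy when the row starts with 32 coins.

The first player wins.

Use the standard recursion: the mover loses at a terminal position; elsewhere, the mover wins exactly when some move hands the opponent an L position.
n=0: no move → L
n=1: no move → L
n=2: W (go to 0, an L position)
n=3: W (go to 1, an L position)
n=4: W (go to 0, an L position)
n=5: W (go to 1, an L position)
n=6: L (options 4(W), 2(W) are all W)
n=7: L (options 5(W), 3(W) are all W)
n=8: W (go to 6, an L position)
n=9: W (go to 7, an L position)
n=10: W (go to 6, an L position)
n=11: W (go to 7, an L position)
n=12: L (options 10(W), 8(W) are all W)
n=13: L (options 11(W), 9(W) are all W)
n=14: W (go to 12, an L position)
n=15: W (go to 13, an L position)
n=16: W (go to 12, an L position)
n=17: W (go to 13, an L position)
n=18: L (options 16(W), 14(W) are all W)
n=19: L (options 17(W), 15(W) are all W)
n=20: W (go to 18, an L position)
n=21: W (go to 19, an L position)
n=22: W (go to 18, an L position)
n=23: W (go to 19, an L position)
n=24: L (options 22(W), 20(W) are all W)
n=25: L (options 23(W), 21(W) are all W)
n=26: W (go to 24, an L position)
n=27: W (go to 25, an L position)
n=28: W (go to 24, an L position)
n=29: W (go to 25, an L position)
n=30: L (options 28(W), 26(W) are all W)
n=31: L (options 29(W), 27(W) are all W)
n=32: W (go to 30, an L position)
From 32 the player to move can remove 2, leaving 30, reaching an L position.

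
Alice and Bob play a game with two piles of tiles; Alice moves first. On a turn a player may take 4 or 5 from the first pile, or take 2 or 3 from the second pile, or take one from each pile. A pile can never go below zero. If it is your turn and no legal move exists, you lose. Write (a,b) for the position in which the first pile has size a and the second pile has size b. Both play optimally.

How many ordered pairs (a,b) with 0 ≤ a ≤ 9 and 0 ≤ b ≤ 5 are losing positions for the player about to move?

22

Work bottom-up. With no move the player to move loses. Otherwise the position is W if at least one move leads to an L position for the opponent, and L if every move leads to a W.
Every move lowers a or b (never raises either), so fill the grid row by row in increasing a, and left to right within a row: each cell's successors are then already labelled.
      b=0  b=1  b=2  b=3  b=4  b=5
a=0:    L    L    W    W    W    L
a=1:    L    W    W    W    L    L
a=2:    L    W    W    W    L    W
a=3:    L    W    W    W    L    W
a=4:    W    W    L    L    W    W
a=5:    W    W    L    W    W    W
a=6:    W    L    L    W    W    W
a=7:    W    L    W    W    W    L
a=8:    W    L    W    W    W    L
a=9:    L    L    W    W    W    L
Cells with no legal move (terminal, hence L): (0,0), (0,1), (1,0), (2,0), (3,0).
The remaining L cells, each justified by listing all of its moves:
(0,5): L (options (0,3)(W), (0,2)(W) are all W)
(1,4): L (options (1,2)(W), (1,1)(W), (0,3)(W) are all W)
(1,5): L (options (1,3)(W), (1,2)(W), (0,4)(W) are all W)
(2,4): L (options (2,2)(W), (2,1)(W), (1,3)(W) are all W)
(3,4): L (options (3,2)(W), (3,1)(W), (2,3)(W) are all W)
(4,2): L (options (0,2)(W), (4,0)(W), (3,1)(W) are all W)
(4,3): L (options (0,3)(W), (4,1)(W), (4,0)(W), (3,2)(W) are all W)
(5,2): L (options (1,2)(W), (0,2)(W), (5,0)(W), (4,1)(W) are all W)
(6,1): L (options (2,1)(W), (1,1)(W), (5,0)(W) are all W)
(6,2): L (options (2,2)(W), (1,2)(W), (6,0)(W), (5,1)(W) are all W)
(7,1): L (options (3,1)(W), (2,1)(W), (6,0)(W) are all W)
(7,5): L (options (3,5)(W), (2,5)(W), (7,3)(W), (7,2)(W), (6,4)(W) are all W)
(8,1): L (options (4,1)(W), (3,1)(W), (7,0)(W) are all W)
(8,5): L (options (4,5)(W), (3,5)(W), (8,3)(W), (8,2)(W), (7,4)(W) are all W)
(9,0): L (options (5,0)(W), (4,0)(W) are all W)
(9,1): L (options (5,1)(W), (4,1)(W), (8,0)(W) are all W)
(9,5): L (options (5,5)(W), (4,5)(W), (9,3)(W), (9,2)(W), (8,4)(W) are all W)
Every other cell has at least one move into one of the L cells above, so it is W.
L cells per row: a=0: 3, a=1: 3, a=2: 2, a=3: 2, a=4: 2, a=5: 1, a=6: 2, a=7: 2, a=8: 2, a=9: 3; total 22.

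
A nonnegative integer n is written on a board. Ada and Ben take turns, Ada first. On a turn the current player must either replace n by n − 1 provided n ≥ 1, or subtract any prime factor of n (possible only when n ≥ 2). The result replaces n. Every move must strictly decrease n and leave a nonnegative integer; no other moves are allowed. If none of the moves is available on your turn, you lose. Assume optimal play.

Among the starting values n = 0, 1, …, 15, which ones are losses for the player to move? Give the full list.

Compute win/loss labels from the base case upward. A position with no move is L. Any other position is W if it can reach an L in one move, else L.
n=0: no move → L
n=1: can move to 0, which is L ⇒ W
n=2: can move to 0, which is L ⇒ W
n=3: can move to 0, which is L ⇒ W
n=4: moves to 2(W), 3(W); every one is W ⇒ L
n=5: can move to 0, which is L ⇒ W
n=6: can move to 4, which is L ⇒ W
n=7: can move to 0, which is L ⇒ W
n=8: moves to 6(W), 7(W); every one is W ⇒ L
n=9: can move to 8, which is L ⇒ W
n=10: can move to 8, which is L ⇒ W
n=11: can move to 0, which is L ⇒ W
n=12: moves to 9(W), 10(W), 11(W); every one is W ⇒ L
n=13: can move to 0, which is L ⇒ W
n=14: can move to 12, which is L ⇒ W
n=15: can move to 12, which is L ⇒ W
Reading off the rows marked L gives the requested list; there are 4 such values of n.

0, 4, 8, 12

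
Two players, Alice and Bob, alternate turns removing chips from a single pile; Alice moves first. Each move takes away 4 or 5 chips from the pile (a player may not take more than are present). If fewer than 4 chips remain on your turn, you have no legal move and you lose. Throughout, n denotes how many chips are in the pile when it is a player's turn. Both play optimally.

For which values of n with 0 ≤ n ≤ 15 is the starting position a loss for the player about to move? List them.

Use the standard recursion: the mover loses at a terminal position; elsewhere, the mover wins exactly when some move hands the opponent an L position.
n=0: no move → L
n=1: no move → L
n=2: no move → L
n=3: no move → L
n=4: W (go to 0, an L position)
n=5: W (go to 1, an L position)
n=6: W (go to 2, an L position)
n=7: W (go to 3, an L position)
n=8: W (go to 3, an L position)
n=9: L (options 5(W), 4(W) are all W)
n=10: L (options 6(W), 5(W) are all W)
n=11: L (options 7(W), 6(W) are all W)
n=12: L (options 8(W), 7(W) are all W)
n=13: W (go to 9, an L position)
n=14: W (go to 10, an L position)
n=15: W (go to 11, an L position)
Reading off the rows marked L gives the requested list; there are 8 such values of n.

0, 1, 2, 3, 9, 10, 11, 12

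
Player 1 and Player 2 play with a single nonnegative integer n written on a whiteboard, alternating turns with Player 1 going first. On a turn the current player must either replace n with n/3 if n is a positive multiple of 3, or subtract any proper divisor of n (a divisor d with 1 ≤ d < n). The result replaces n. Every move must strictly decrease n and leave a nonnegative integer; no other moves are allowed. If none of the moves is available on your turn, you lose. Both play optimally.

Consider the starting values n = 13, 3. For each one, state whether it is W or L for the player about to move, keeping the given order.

Compute win/loss labels from the base case upward. A position with no move is L. Any other position is W if it can reach an L in one move, else L.
n=0: no move → L
n=1: no move → L
n=2: →1(L), so W
n=3: →1(L), so W
n=4: →2(W), 3(W) — all W, so L
n=5: →4(L), so W
n=6: →4(L), so W
n=7: →6(W) only, which is W, so L
n=8: →4(L), so W
n=9: →3(W), 6(W), 8(W) — all W, so L
n=10: →9(L), so W
n=11: →10(W) only, which is W, so L
n=12: →4(L), so W
n=13: →12(W) only, which is W, so L

13: L, 3: W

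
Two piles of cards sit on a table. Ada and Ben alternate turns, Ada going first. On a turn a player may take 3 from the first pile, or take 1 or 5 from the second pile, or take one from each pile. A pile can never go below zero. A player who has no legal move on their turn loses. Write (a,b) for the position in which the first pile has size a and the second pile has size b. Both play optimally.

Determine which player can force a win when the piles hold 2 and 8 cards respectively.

Use the standard recursion: the mover loses at a terminal position; elsewhere, the mover wins exactly when some move hands the opponent an L position.
No move ever increases a pile, so every position that can arise here has a ≤ 2 and b ≤ 8; it is enough to label the cells with 0 ≤ a ≤ 2 and 0 ≤ b ≤ 8.
Every move lowers a or b (never raises either), so fill the grid row by row in increasing a, and left to right within a row: each cell's successors are then already labelled.
      b=0  b=1  b=2  b=3  b=4  b=5  b=6  b=7  b=8
a=0:    L    W    L    W    L    W    L    W    L
a=1:    L    W    L    W    L    W    L    W    L
a=2:    L    W    L    W    L    W    L    W    L
Cells with no legal move (terminal, hence L): (0,0), (1,0), (2,0).
The remaining L cells, each justified by listing all of its moves:
(0,2): only reaches (0,1)(W), which is W → L
(0,4): only reaches (0,3)(W), which is W → L
(0,6): only reaches (0,5)(W), (0,1)(W), all W → L
(0,8): only reaches (0,7)(W), (0,3)(W), all W → L
(1,2): only reaches (1,1)(W), (0,1)(W), all W → L
(1,4): only reaches (1,3)(W), (0,3)(W), all W → L
(1,6): only reaches (1,5)(W), (1,1)(W), (0,5)(W), all W → L
(1,8): only reaches (1,7)(W), (1,3)(W), (0,7)(W), all W → L
(2,2): only reaches (2,1)(W), (1,1)(W), all W → L
(2,4): only reaches (2,3)(W), (1,3)(W), all W → L
(2,6): only reaches (2,5)(W), (2,1)(W), (1,5)(W), all W → L
(2,8): only reaches (2,7)(W), (2,3)(W), (1,7)(W), all W → L
Every other cell has at least one move into one of the L cells above, so it is W.
The starting position (2,8) is L: whatever Ada does, the opponent receives a W position.

Ben wins.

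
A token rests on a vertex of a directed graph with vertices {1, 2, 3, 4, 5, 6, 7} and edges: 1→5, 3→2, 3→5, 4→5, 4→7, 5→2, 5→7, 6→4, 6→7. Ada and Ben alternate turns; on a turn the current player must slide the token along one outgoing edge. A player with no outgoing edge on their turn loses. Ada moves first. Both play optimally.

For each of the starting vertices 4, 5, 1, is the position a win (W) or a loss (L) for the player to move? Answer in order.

Use the standard recursion: the mover loses at a terminal position; elsewhere, the mover wins exactly when some move hands the opponent an L position.
Every edge goes from a vertex to one that appears earlier in the order 2, 7, 5, 4, 6, 1, 3, so processing vertices in that order labels each vertex after all of its successors.
2: no outgoing edge → L
7: no outgoing edge → L
5: W (go to 7, an L position)
4: W (go to 7, an L position)
6: W (go to 7, an L position)
1: L (sole option 5(W) is W)
3: W (go to 2, an L position)

4: W, 5: W, 1: L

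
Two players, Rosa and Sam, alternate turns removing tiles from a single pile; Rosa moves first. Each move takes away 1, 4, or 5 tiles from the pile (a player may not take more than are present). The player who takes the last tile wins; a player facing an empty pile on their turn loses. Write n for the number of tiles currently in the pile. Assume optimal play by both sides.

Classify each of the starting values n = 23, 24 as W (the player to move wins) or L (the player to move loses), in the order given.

Work bottom-up. With no move the player to move loses. Otherwise the position is W if at least one move leads to an L position for the opponent, and L if every move leads to a W.
n=0: no move → L
n=1: →0(L), so W
n=2: →1(W) only, which is W, so L
n=3: →2(L), so W
n=4: →0(L), so W
n=5: →0(L), so W
n=6: →2(L), so W
n=7: →2(L), so W
n=8: →7(W), 4(W), 3(W) — all W, so L
n=9: →8(L), so W
n=10: →9(W), 6(W), 5(W) — all W, so L
n=11: →10(L), so W
n=12: →8(L), so W
n=13: →8(L), so W
n=14: →10(L), so W
n=15: →10(L), so W
n=16: →15(W), 12(W), 11(W) — all W, so L
n=17: →16(L), so W
n=18: →17(W), 14(W), 13(W) — all W, so L
n=19: →18(L), so W
n=20: →16(L), so W
n=21: →16(L), so W
n=22: →18(L), so W
n=23: →18(L), so W
n=24: →23(W), 20(W), 19(W) — all W, so L

23: W, 24: L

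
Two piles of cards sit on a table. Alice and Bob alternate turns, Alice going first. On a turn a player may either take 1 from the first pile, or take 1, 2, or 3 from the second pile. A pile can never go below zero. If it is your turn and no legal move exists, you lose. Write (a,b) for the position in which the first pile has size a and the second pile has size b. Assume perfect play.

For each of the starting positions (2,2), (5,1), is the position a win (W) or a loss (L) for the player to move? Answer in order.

(2,2): W, (5,1): L

Classify positions by backward induction: terminal positions (no move available) are L. From any other position, the mover wins iff some move reaches an L.
No move ever increases a pile, so every position that can arise here has a ≤ 5 and b ≤ 2; it is enough to label the cells with 0 ≤ a ≤ 5 and 0 ≤ b ≤ 2.
Every move lowers a or b (never raises either), so fill the grid row by row in increasing a, and left to right within a row: each cell's successors are then already labelled.
      b=0  b=1  b=2
a=0:    L    W    W
a=1:    W    L    W
a=2:    L    W    W
a=3:    W    L    W
a=4:    L    W    W
a=5:    W    L    W
Cells with no legal move (terminal, hence L): (0,0).
The remaining L cells, each justified by listing all of its moves:
(1,1): →(0,1)(W), (1,0)(W) — all W, so L
(2,0): →(1,0)(W) only, which is W, so L
(3,1): →(2,1)(W), (3,0)(W) — all W, so L
(4,0): →(3,0)(W) only, which is W, so L
(5,1): →(4,1)(W), (5,0)(W) — all W, so L
Every other cell has at least one move into one of the L cells above, so it is W.
(2,2): the move to (2,0) reaches an L cell, so W
(5,1): one of the L cells justified above, so L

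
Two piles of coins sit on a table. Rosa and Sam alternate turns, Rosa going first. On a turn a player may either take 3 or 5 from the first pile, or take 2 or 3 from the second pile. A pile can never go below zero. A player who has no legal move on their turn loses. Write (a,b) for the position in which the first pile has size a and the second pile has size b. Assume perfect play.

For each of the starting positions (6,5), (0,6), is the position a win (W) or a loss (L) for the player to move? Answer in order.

Classify positions by backward induction: terminal positions (no move available) are L. From any other position, the mover wins iff some move reaches an L.
No move ever increases a pile, so every position that can arise here has a ≤ 6 and b ≤ 6; it is enough to label the cells with 0 ≤ a ≤ 6 and 0 ≤ b ≤ 6.
Every move lowers a or b (never raises either), so fill the grid row by row in increasing a, and left to right within a row: each cell's successors are then already labelled.
      b=0  b=1  b=2  b=3  b=4  b=5  b=6
a=0:    L    L    W    W    W    L    L
a=1:    L    L    W    W    W    L    L
a=2:    L    L    W    W    W    L    L
a=3:    W    W    L    L    W    W    W
a=4:    W    W    L    L    W    W    W
a=5:    W    W    L    L    W    W    W
a=6:    W    W    W    W    L    W    W
Cells with no legal move (terminal, hence L): (0,0), (0,1), (1,0), (1,1), (2,0), (2,1).
The remaining L cells, each justified by listing all of its moves:
(0,5): →(0,3)(W), (0,2)(W) — all W, so L
(0,6): →(0,4)(W), (0,3)(W) — all W, so L
(1,5): →(1,3)(W), (1,2)(W) — all W, so L
(1,6): →(1,4)(W), (1,3)(W) — all W, so L
(2,5): →(2,3)(W), (2,2)(W) — all W, so L
(2,6): →(2,4)(W), (2,3)(W) — all W, so L
(3,2): →(0,2)(W), (3,0)(W) — all W, so L
(3,3): →(0,3)(W), (3,1)(W), (3,0)(W) — all W, so L
(4,2): →(1,2)(W), (4,0)(W) — all W, so L
(4,3): →(1,3)(W), (4,1)(W), (4,0)(W) — all W, so L
(5,2): →(2,2)(W), (0,2)(W), (5,0)(W) — all W, so L
(5,3): →(2,3)(W), (0,3)(W), (5,1)(W), (5,0)(W) — all W, so L
(6,4): →(3,4)(W), (1,4)(W), (6,2)(W), (6,1)(W) — all W, so L
Every other cell has at least one move into one of the L cells above, so it is W.
(6,5): the move to (1,5) reaches an L cell, so W
(0,6): one of the L cells justified above, so L

(6,5): W, (0,6): L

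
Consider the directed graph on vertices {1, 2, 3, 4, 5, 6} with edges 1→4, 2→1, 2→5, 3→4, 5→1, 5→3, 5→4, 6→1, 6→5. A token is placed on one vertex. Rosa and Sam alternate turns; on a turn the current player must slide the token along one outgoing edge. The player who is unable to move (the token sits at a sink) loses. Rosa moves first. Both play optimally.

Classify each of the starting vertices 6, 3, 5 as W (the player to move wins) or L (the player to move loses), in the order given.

Compute win/loss labels from the base case upward. A position with no move is L. Any other position is W if it can reach an L in one move, else L.
Every edge goes from a vertex to one that appears earlier in the order 4, 3, 1, 5, 2, 6, so processing vertices in that order labels each vertex after all of its successors.
4: no outgoing edge → L
3: can move to 4, which is L ⇒ W
1: can move to 4, which is L ⇒ W
5: can move to 4, which is L ⇒ W
2: moves to 5(W), 1(W); every one is W ⇒ L
6: moves to 5(W), 1(W); every one is W ⇒ L

6: L, 3: W, 5: W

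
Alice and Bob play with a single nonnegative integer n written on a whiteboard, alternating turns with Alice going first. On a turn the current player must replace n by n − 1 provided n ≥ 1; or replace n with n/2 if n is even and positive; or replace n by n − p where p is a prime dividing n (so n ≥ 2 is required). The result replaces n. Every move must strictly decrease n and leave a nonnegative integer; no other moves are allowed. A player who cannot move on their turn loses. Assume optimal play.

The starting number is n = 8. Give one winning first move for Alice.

Move to 4.

Classify positions by backward induction: terminal positions (no move available) are L. From any other position, the mover wins iff some move reaches an L.
n=0: no move → L
n=1: can move to 0, which is L ⇒ W
n=2: can move to 0, which is L ⇒ W
n=3: can move to 0, which is L ⇒ W
n=4: moves to 2(W), 3(W); every one is W ⇒ L
n=5: can move to 0, which is L ⇒ W
n=6: can move to 4, which is L ⇒ W
n=7: can move to 0, which is L ⇒ W
n=8: can move to 4, which is L ⇒ W
From 8, the L positions reachable in one move are: 4.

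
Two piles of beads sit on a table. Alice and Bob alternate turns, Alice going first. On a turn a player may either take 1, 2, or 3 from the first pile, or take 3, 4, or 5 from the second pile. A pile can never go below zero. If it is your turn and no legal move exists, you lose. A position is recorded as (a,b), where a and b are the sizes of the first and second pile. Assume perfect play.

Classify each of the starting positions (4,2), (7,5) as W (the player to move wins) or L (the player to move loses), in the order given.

Classify positions by backward induction: terminal positions (no move available) are L. From any other position, the mover wins iff some move reaches an L.
No move ever increases a pile, so every position that can arise here has a ≤ 7 and b ≤ 5; it is enough to label the cells with 0 ≤ a ≤ 7 and 0 ≤ b ≤ 5.
Every move lowers a or b (never raises either), so fill the grid row by row in increasing a, and left to right within a row: each cell's successors are then already labelled.
      b=0  b=1  b=2  b=3  b=4  b=5
a=0:    L    L    L    W    W    W
a=1:    W    W    W    L    L    L
a=2:    W    W    W    W    W    W
a=3:    W    W    W    W    W    W
a=4:    L    L    L    W    W    W
a=5:    W    W    W    L    L    L
a=6:    W    W    W    W    W    W
a=7:    W    W    W    W    W    W
Cells with no legal move (terminal, hence L): (0,0), (0,1), (0,2).
The remaining L cells, each justified by listing all of its moves:
(1,3): moves to (0,3)(W), (1,0)(W); every one is W ⇒ L
(1,4): moves to (0,4)(W), (1,1)(W), (1,0)(W); every one is W ⇒ L
(1,5): moves to (0,5)(W), (1,2)(W), (1,1)(W), (1,0)(W); every one is W ⇒ L
(4,0): moves to (3,0)(W), (2,0)(W), (1,0)(W); every one is W ⇒ L
(4,1): moves to (3,1)(W), (2,1)(W), (1,1)(W); every one is W ⇒ L
(4,2): moves to (3,2)(W), (2,2)(W), (1,2)(W); every one is W ⇒ L
(5,3): moves to (4,3)(W), (3,3)(W), (2,3)(W), (5,0)(W); every one is W ⇒ L
(5,4): moves to (4,4)(W), (3,4)(W), (2,4)(W), (5,1)(W), (5,0)(W); every one is W ⇒ L
(5,5): moves to (4,5)(W), (3,5)(W), (2,5)(W), (5,2)(W), (5,1)(W), (5,0)(W); every one is W ⇒ L
Every other cell has at least one move into one of the L cells above, so it is W.
(4,2): one of the L cells justified above, so L
(7,5): the move to (5,5) reaches an L cell, so W

(4,2): L, (7,5): W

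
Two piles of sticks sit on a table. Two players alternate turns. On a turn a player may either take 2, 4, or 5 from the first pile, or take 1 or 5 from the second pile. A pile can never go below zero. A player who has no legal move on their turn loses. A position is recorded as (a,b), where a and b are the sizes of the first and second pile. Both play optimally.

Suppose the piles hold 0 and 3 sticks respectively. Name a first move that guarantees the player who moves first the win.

Move to (0,2).

Use the standard recursion: the mover loses at a terminal position; elsewhere, the mover wins exactly when some move hands the opponent an L position.
No move ever increases a pile, so every position that can arise here has a ≤ 0 and b ≤ 3; it is enough to label the cells with 0 ≤ a ≤ 0 and 0 ≤ b ≤ 3.
Every move lowers a or b (never raises either), so fill the grid row by row in increasing a, and left to right within a row: each cell's successors are then already labelled.
      b=0  b=1  b=2  b=3
a=0:    L    W    L    W
Cells with no legal move (terminal, hence L): (0,0).
The remaining L cells, each justified by listing all of its moves:
(0,2): L (sole option (0,1)(W) is W)
Every other cell has at least one move into one of the L cells above, so it is W.
From (0,3), the L positions reachable in one move are: (0,2).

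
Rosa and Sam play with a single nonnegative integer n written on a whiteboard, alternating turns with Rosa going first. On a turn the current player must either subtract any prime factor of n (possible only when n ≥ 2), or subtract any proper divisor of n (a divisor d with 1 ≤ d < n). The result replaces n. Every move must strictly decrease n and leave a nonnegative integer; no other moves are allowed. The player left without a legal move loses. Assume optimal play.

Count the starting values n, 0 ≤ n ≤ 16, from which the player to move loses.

5

Compute win/loss labels from the base case upward. A position with no move is L. Any other position is W if it can reach an L in one move, else L.
n=0: no move → L
n=1: no move → L
n=2: →0(L), so W
n=3: →0(L), so W
n=4: →2(W), 3(W) — all W, so L
n=5: →0(L), so W
n=6: →4(L), so W
n=7: →0(L), so W
n=8: →4(L), so W
n=9: →6(W), 8(W) — all W, so L
n=10: →9(L), so W
n=11: →0(L), so W
n=12: →9(L), so W
n=13: →0(L), so W
n=14: →7(W), 12(W), 13(W) — all W, so L
n=15: →14(L), so W
n=16: →14(L), so W
L entries with 0 ≤ n ≤ 16: n = 0, 1, 4, 9, 14; that makes 5.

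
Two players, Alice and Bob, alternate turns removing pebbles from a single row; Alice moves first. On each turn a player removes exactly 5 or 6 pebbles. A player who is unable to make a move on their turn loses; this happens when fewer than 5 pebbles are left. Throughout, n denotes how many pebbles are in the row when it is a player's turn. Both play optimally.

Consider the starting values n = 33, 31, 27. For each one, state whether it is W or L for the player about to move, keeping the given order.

Label each position W (a win for the player to move) or L (a loss). A position with no legal move is L; any other position is W exactly when some move reaches an L, and L when every move reaches a W.
n=0: no move → L
n=1: no move → L
n=2: no move → L
n=3: no move → L
n=4: no move → L
n=5: reaches L-position 0 → W
n=6: reaches L-position 1 → W
n=7: reaches L-position 2 → W
n=8: reaches L-position 3 → W
n=9: reaches L-position 4 → W
n=10: reaches L-position 4 → W
n=11: only reaches 6(W), 5(W), all W → L
n=12: only reaches 7(W), 6(W), all W → L
n=13: only reaches 8(W), 7(W), all W → L
n=14: only reaches 9(W), 8(W), all W → L
n=15: only reaches 10(W), 9(W), all W → L
n=16: reaches L-position 11 → W
n=17: reaches L-position 12 → W
n=18: reaches L-position 13 → W
n=19: reaches L-position 14 → W
n=20: reaches L-position 15 → W
n=21: reaches L-position 15 → W
n=22: only reaches 17(W), 16(W), all W → L
n=23: only reaches 18(W), 17(W), all W → L
n=24: only reaches 19(W), 18(W), all W → L
n=25: only reaches 20(W), 19(W), all W → L
n=26: only reaches 21(W), 20(W), all W → L
n=27: reaches L-position 22 → W
n=28: reaches L-position 23 → W
n=29: reaches L-position 24 → W
n=30: reaches L-position 25 → W
n=31: reaches L-position 26 → W
n=32: reaches L-position 26 → W
n=33: only reaches 28(W), 27(W), all W → L

33: L, 31: W, 27: W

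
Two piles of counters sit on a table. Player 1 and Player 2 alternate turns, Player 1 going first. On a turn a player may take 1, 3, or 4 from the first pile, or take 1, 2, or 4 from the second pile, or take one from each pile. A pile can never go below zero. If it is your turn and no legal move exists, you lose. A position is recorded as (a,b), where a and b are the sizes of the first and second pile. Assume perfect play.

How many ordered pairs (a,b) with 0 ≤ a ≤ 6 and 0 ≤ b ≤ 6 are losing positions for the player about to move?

Positions with no move are L. A position that does have a move is losing for the player to move precisely when every available move leads to a winning position for the opponent. Fill in the labels:
Every move lowers a or b (never raises either), so fill the grid row by row in increasing a, and left to right within a row: each cell's successors are then already labelled.
      b=0  b=1  b=2  b=3  b=4  b=5  b=6
a=0:    L    W    W    L    W    W    L
a=1:    W    W    L    W    W    L    W
a=2:    L    W    W    W    W    W    W
a=3:    W    W    L    W    W    L    W
a=4:    W    L    W    W    L    W    W
a=5:    W    W    W    L    W    W    L
a=6:    W    L    W    W    W    W    W
Cells with no legal move (terminal, hence L): (0,0).
The remaining L cells, each justified by listing all of its moves:
(0,3): moves to (0,2)(W), (0,1)(W); every one is W ⇒ L
(0,6): moves to (0,5)(W), (0,4)(W), (0,2)(W); every one is W ⇒ L
(1,2): moves to (0,2)(W), (1,1)(W), (1,0)(W), (0,1)(W); every one is W ⇒ L
(1,5): moves to (0,5)(W), (1,4)(W), (1,3)(W), (1,1)(W), (0,4)(W); every one is W ⇒ L
(2,0): the only move is to (1,0)(W), a W ⇒ L
(3,2): moves to (2,2)(W), (0,2)(W), (3,1)(W), (3,0)(W), (2,1)(W); every one is W ⇒ L
(3,5): moves to (2,5)(W), (0,5)(W), (3,4)(W), (3,3)(W), (3,1)(W), (2,4)(W); every one is W ⇒ L
(4,1): moves to (3,1)(W), (1,1)(W), (0,1)(W), (4,0)(W), (3,0)(W); every one is W ⇒ L
(4,4): moves to (3,4)(W), (1,4)(W), (0,4)(W), (4,3)(W), (4,2)(W), (4,0)(W), (3,3)(W); every one is W ⇒ L
(5,3): moves to (4,3)(W), (2,3)(W), (1,3)(W), (5,2)(W), (5,1)(W), (4,2)(W); every one is W ⇒ L
(5,6): moves to (4,6)(W), (2,6)(W), (1,6)(W), (5,5)(W), (5,4)(W), (5,2)(W), (4,5)(W); every one is W ⇒ L
(6,1): moves to (5,1)(W), (3,1)(W), (2,1)(W), (6,0)(W), (5,0)(W); every one is W ⇒ L
Every other cell has at least one move into one of the L cells above, so it is W.
L cells per row: a=0: 3, a=1: 2, a=2: 1, a=3: 2, a=4: 2, a=5: 2, a=6: 1; total 13.

13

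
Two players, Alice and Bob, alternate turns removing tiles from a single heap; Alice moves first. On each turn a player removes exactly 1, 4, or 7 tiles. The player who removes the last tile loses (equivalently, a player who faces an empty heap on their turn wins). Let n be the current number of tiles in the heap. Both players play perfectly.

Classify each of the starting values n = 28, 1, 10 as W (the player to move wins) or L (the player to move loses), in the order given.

Use the standard recursion: the mover wins at a terminal position; elsewhere, the mover wins exactly when some move hands the opponent an L position.
n=0: no move; the opponent has just taken the last tile and therefore loses → W
n=1: the only move is to 0(W), a W ⇒ L
n=2: can move to 1, which is L ⇒ W
n=3: the only move is to 2(W), a W ⇒ L
n=4: can move to 3, which is L ⇒ W
n=5: can move to 1, which is L ⇒ W
n=6: moves to 5(W), 2(W); every one is W ⇒ L
n=7: can move to 6, which is L ⇒ W
n=8: can move to 1, which is L ⇒ W
n=9: moves to 8(W), 5(W), 2(W); every one is W ⇒ L
n=10: can move to 9, which is L ⇒ W
n=11: moves to 10(W), 7(W), 4(W); every one is W ⇒ L
n=12: can move to 11, which is L ⇒ W
n=13: can move to 9, which is L ⇒ W
n=14: moves to 13(W), 10(W), 7(W); every one is W ⇒ L
n=15: can move to 14, which is L ⇒ W
n=16: can move to 9, which is L ⇒ W
n=17: moves to 16(W), 13(W), 10(W); every one is W ⇒ L
n=18: can move to 17, which is L ⇒ W
n=19: moves to 18(W), 15(W), 12(W); every one is W ⇒ L
n=20: can move to 19, which is L ⇒ W
n=21: can move to 17, which is L ⇒ W
n=22: moves to 21(W), 18(W), 15(W); every one is W ⇒ L
n=23: can move to 22, which is L ⇒ W
n=24: can move to 17, which is L ⇒ W
n=25: moves to 24(W), 21(W), 18(W); every one is W ⇒ L
n=26: can move to 25, which is L ⇒ W
n=27: moves to 26(W), 23(W), 20(W); every one is W ⇒ L
n=28: can move to 27, which is L ⇒ W

28: W, 1: L, 10: W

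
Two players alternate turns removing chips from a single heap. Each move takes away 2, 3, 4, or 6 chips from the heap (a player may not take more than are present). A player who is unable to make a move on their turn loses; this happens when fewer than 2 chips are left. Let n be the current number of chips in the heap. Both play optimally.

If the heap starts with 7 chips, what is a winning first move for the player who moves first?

Classify positions by backward induction: terminal positions (no move available) are L. From any other position, the mover wins iff some move reaches an L.
n=0: no move → L
n=1: no move → L
n=2: W (go to 0, an L position)
n=3: W (go to 1, an L position)
n=4: W (go to 1, an L position)
n=5: W (go to 1, an L position)
n=6: W (go to 0, an L position)
n=7: W (go to 1, an L position)
From 7, the L positions reachable in one move are: 1.

Remove 6, leaving 1.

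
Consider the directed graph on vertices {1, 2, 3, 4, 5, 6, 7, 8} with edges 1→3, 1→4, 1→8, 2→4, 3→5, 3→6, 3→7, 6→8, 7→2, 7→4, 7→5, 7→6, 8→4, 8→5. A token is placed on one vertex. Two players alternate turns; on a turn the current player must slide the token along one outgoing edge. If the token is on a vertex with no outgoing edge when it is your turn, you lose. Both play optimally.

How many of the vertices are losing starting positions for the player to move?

3

Label each position W (a win for the player to move) or L (a loss). A position with no legal move is L; any other position is W exactly when some move reaches an L, and L when every move reaches a W.
Every edge goes from a vertex to one that appears earlier in the order 5, 4, 2, 8, 6, 7, 3, 1, so processing vertices in that order labels each vertex after all of its successors.
5: no outgoing edge → L
4: no outgoing edge → L
2: W (go to 4, an L position)
8: W (go to 4, an L position)
6: L (sole option 8(W) is W)
7: W (go to 6, an L position)
3: W (go to 6, an L position)
1: W (go to 4, an L position)
The L vertices are 4, 5, 6; that is 3 in all.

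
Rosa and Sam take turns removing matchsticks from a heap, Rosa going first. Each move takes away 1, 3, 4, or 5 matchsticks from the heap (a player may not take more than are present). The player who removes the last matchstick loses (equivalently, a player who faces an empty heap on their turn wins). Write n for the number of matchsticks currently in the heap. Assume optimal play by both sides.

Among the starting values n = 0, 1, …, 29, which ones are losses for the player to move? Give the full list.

Use the standard recursion: the mover wins at a terminal position; elsewhere, the mover wins exactly when some move hands the opponent an L position.
n=0: no move; the opponent has just taken the last matchstick and therefore loses → W
n=1: only reaches 0(W), which is W → L
n=2: reaches L-position 1 → W
n=3: only reaches 2(W), 0(W), all W → L
n=4: reaches L-position 3 → W
n=5: reaches L-position 1 → W
n=6: reaches L-position 3 → W
n=7: reaches L-position 3 → W
n=8: reaches L-position 3 → W
n=9: only reaches 8(W), 6(W), 5(W), 4(W), all W → L
n=10: reaches L-position 9 → W
n=11: only reaches 10(W), 8(W), 7(W), 6(W), all W → L
n=12: reaches L-position 11 → W
n=13: reaches L-position 9 → W
n=14: reaches L-position 11 → W
n=15: reaches L-position 11 → W
n=16: reaches L-position 11 → W
n=17: only reaches 16(W), 14(W), 13(W), 12(W), all W → L
n=18: reaches L-position 17 → W
n=19: only reaches 18(W), 16(W), 15(W), 14(W), all W → L
n=20: reaches L-position 19 → W
n=21: reaches L-position 17 → W
n=22: reaches L-position 19 → W
n=23: reaches L-position 19 → W
n=24: reaches L-position 19 → W
n=25: only reaches 24(W), 22(W), 21(W), 20(W), all W → L
n=26: reaches L-position 25 → W
n=27: only reaches 26(W), 24(W), 23(W), 22(W), all W → L
n=28: reaches L-position 27 → W
n=29: reaches L-position 25 → W
The losing starting values of n are exactly the entries labelled L in this table (8 of them).

1, 3, 9, 11, 17, 19, 25, 27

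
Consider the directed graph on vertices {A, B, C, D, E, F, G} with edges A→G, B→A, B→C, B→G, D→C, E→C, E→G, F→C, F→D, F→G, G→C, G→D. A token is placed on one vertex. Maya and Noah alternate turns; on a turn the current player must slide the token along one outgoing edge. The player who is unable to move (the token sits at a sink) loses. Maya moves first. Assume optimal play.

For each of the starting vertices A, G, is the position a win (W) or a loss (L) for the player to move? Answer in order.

Work bottom-up. With no move the player to move loses. Otherwise the position is W if at least one move leads to an L position for the opponent, and L if every move leads to a W.
Every edge goes from a vertex to one that appears earlier in the order C, D, G, F, A, B, E, so processing vertices in that order labels each vertex after all of its successors.
C: no outgoing edge → L
D: →C(L), so W
G: →C(L), so W
F: →C(L), so W
A: →G(W) only, which is W, so L
B: →A(L), so W
E: →C(L), so W

A: L, G: W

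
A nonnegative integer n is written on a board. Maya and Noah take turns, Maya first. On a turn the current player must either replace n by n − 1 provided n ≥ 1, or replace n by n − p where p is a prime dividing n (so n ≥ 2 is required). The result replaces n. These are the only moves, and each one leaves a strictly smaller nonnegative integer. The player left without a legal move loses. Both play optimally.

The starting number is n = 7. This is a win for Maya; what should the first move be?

Move to 0.

Build the W/L table. Terminal = L. A non-terminal position is W if it has a move to some L; otherwise it is L.
n=0: no move → L
n=1: W (go to 0, an L position)
n=2: W (go to 0, an L position)
n=3: W (go to 0, an L position)
n=4: L (options 2(W), 3(W) are all W)
n=5: W (go to 0, an L position)
n=6: W (go to 4, an L position)
n=7: W (go to 0, an L position)
From 7, the L positions reachable in one move are: 0.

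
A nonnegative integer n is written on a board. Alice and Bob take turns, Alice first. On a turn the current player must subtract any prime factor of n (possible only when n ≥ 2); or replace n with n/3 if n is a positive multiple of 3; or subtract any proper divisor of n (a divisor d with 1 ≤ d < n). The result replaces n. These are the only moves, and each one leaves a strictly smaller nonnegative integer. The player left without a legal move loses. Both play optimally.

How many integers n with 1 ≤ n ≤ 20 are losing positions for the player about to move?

5

Positions with no move are L. A position that does have a move is losing for the player to move precisely when every available move leads to a winning position for the opponent. Fill in the labels:
n=0: no move → L
n=1: no move → L
n=2: →0(L), so W
n=3: →0(L), so W
n=4: →2(W), 3(W) — all W, so L
n=5: →0(L), so W
n=6: →4(L), so W
n=7: →0(L), so W
n=8: →4(L), so W
n=9: →3(W), 6(W), 8(W) — all W, so L
n=10: →9(L), so W
n=11: →0(L), so W
n=12: →4(L), so W
n=13: →0(L), so W
n=14: →7(W), 12(W), 13(W) — all W, so L
n=15: →14(L), so W
n=16: →14(L), so W
n=17: →0(L), so W
n=18: →9(L), so W
n=19: →0(L), so W
n=20: →10(W), 15(W), 16(W), 18(W), 19(W) — all W, so L
L entries with 1 ≤ n ≤ 20 (n=0 is outside the asked range and is not counted): n = 1, 4, 9, 14, 20; that makes 5.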